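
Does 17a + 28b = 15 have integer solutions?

Step 1: Compute gcd(17, 28).
gcd(17, 28) = 1

Step 2: Check divisibility.
Does 1 divide 15? 15 = 1 x 15, so yes.

By the theorem on linear Diophantine equations, 17a + 28b = 15 has integer solutions if and only if gcd(17, 28) divides 15. Since 1 | 15, solutions exist.

Yes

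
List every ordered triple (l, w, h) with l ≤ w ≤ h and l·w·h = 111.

Iterate l from 1 to ⌊111^(1/3)⌋. For each l dividing 111, iterate w ≥ l with w dividing 111/l, and set h = 111/(l·w).
Triples found (2): (1×1×111), (1×3×37)

(1×1×111), (1×3×37)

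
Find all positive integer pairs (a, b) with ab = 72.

The positive divisors of 72 are: 1, 2, 3, 4, 6, 8, 9, 12, 18, 24, 36, 72.
Each divisor d gives the pair (d, 72/d):
(1, 72), (2, 36), (3, 24), (4, 18), (6, 12), (8, 9), (9, 8), (12, 6), (18, 4), (24, 3), (36, 2), (72, 1)

(1, 72), (2, 36), (3, 24), (4, 18), (6, 12), (8, 9), (9, 8), (12, 6), (18, 4), (24, 3), (36, 2), (72, 1)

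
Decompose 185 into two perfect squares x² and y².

We need to find integers x, y > 0 such that x² + y² = 185.
Trying x = 4: y² = 185 - 4² = 185 - 16 = 169
y = 13
Check: 4² + 13² = 16 + 169 = 185 ✓

185 = 4² + 13²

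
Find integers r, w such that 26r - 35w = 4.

Step 1: Check solvability.
gcd(26, 35) = 1
Since 1 divides 4, solutions exist.

Step 2: Apply extended Euclidean algorithm to find gcd.
We find integers such that 26*x0 + 35*y0 = 1

Step 3: Scale the particular solution.
Multiply by 4/1 = 4:
r = -16, w = -12

Step 4: Verify.
26*(-16) - 35*(-12) = 4 = 4 ✓

r = -16, w = -12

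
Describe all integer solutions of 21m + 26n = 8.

Step 1: Compute gcd(21, 26) = 1.
Since 1 divides 8, solutions exist.

Step 2: Find a particular solution using extended Euclidean algorithm.
We get m₀ = 40, n₀ = -32.
Check: 21*40 + 26*-32 = 8 = 8 ✓

Step 3: Write the general solution.
m = 40 + (26/1)t = 40 + 26t
n = -32 - (21/1)t = -32 - 21t
for any integer t.

m = 40 + 26t, n = -32 - 21t for integer t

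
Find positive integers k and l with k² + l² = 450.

We need to find integers k, l > 0 such that k² + l² = 450.
Trying k = 3: l² = 450 - 3² = 450 - 9 = 441
l = 21
Check: 3² + 21² = 9 + 441 = 450 ✓

450 = 3² + 21²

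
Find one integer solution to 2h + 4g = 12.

Step 1: Check solvability.
gcd(2, 4) = 2
Since 2 divides 12, solutions exist.

Step 2: Apply extended Euclidean algorithm to find gcd.
We find integers such that 2*x0 + 4*y0 = 2

Step 3: Scale the particular solution.
Multiply by 12/2 = 6:
h = 6, g = 0

Step 4: Verify.
2*(6) + 4*(0) = 12 = 12 ✓

h = 6, g = 0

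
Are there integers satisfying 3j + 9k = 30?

Step 1: Compute gcd(3, 9).
gcd(3, 9) = 3

Step 2: Check divisibility.
Does 3 divide 30? 30 = 3 x 10, so yes.

By the theorem on linear Diophantine equations, 3j + 9k = 30 has integer solutions if and only if gcd(3, 9) divides 30. Since 3 | 30, solutions exist.

Yes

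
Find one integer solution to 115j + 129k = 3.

Step 1: Check solvability.
gcd(115, 129) = 1
Since 1 divides 3, solutions exist.

Step 2: Apply extended Euclidean algorithm to find gcd.
We find integers such that 115*x0 + 129*y0 = 1

Step 3: Scale the particular solution.
Multiply by 3/1 = 3:
j = 138, k = -123

Step 4: Verify.
115*(138) + 129*(-123) = 3 = 3 ✓

j = 138, k = -123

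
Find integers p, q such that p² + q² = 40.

We need to find integers p, q > 0 such that p² + q² = 40.
Trying p = 2: q² = 40 - 2² = 40 - 4 = 36
q = 6
Check: 2² + 6² = 4 + 36 = 40 ✓

40 = 2² + 6²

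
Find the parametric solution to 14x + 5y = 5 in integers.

Step 1: Compute gcd(14, 5) = 1.
Since 1 divides 5, solutions exist.

Step 2: Find a particular solution using extended Euclidean algorithm.
We get x₀ = -5, y₀ = 15.
Check: 14*-5 + 5*15 = 5 = 5 ✓

Step 3: Write the general solution.
x = -5 + (5/1)t = -5 + 5t
y = 15 - (14/1)t = 15 - 14t
for any integer t.

x = -5 + 5t, y = 15 - 14t for integer t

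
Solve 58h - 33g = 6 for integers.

Step 1: Check solvability.
gcd(58, 33) = 1
Since 1 divides 6, solutions exist.

Step 2: Apply extended Euclidean algorithm to find gcd.
We find integers such that 58*x0 + 33*y0 = 1

Step 3: Scale the particular solution.
Multiply by 6/1 = 6:
h = 24, g = 42

Step 4: Verify.
58*(24) - 33*(42) = 6 = 6 ✓

h = 24, g = 42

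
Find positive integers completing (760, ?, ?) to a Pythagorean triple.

We need the other leg and hypotenuse such that 760² + x² = c².
Take x = 39, c = 761: 760² + 39² = 577600 + 1521 = 579121 = 761² ✓
Triple: (39, 760, 761)

(39, 760, 761)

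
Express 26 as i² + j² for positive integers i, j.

We need to find integers i, j > 0 such that i² + j² = 26.
Trying i = 1: j² = 26 - 1² = 26 - 1 = 25
j = 5
Check: 1² + 5² = 1 + 25 = 26 ✓

26 = 1² + 5²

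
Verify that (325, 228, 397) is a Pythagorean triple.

Compute a² + b² = 325² + 228² = 105625 + 51984 = 157609
Compute c² = 397² = 157609
Since 157609 = 157609, confirmed.

Yes, it is a Pythagorean triple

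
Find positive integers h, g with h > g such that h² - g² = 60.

Factor: h² - g² = (h+g)(h-g) = 60.
We need two factors of 60 with the same parity.
Use h+g = 30 and h-g = 2 (product 30·2 = 60).
Adding: 2h = 32, so h = 16.
Subtracting: 2g = 28, so g = 14.
Check: 16² - 14² = 256 - 196 = 60 ✓

h = 16, g = 14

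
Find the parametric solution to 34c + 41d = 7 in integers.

Step 1: Compute gcd(34, 41) = 1.
Since 1 divides 7, solutions exist.

Step 2: Find a particular solution using extended Euclidean algorithm.
We get c₀ = -42, d₀ = 35.
Check: 34*-42 + 41*35 = 7 = 7 ✓

Step 3: Write the general solution.
c = -42 + (41/1)t = -42 + 41t
d = 35 - (34/1)t = 35 - 34t
for any integer t.

c = -42 + 41t, d = 35 - 34t for integer t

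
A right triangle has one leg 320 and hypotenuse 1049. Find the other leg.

a² = c² - b² = 1100401 - 102400 = 998001
a = 999

999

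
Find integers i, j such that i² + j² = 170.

We need to find integers i, j > 0 such that i² + j² = 170.
Trying i = 1: j² = 170 - 1² = 170 - 1 = 169
j = 13
Check: 1² + 13² = 1 + 169 = 170 ✓

170 = 1² + 13²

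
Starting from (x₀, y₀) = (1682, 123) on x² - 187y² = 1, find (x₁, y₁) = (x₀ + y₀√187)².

Solutions to x² - Dy² = 1 are generated by powers of (x₀ + y₀√D).
The next solution satisfies x₁ + y₁√187 = (x₀ + y₀√187)², giving:
x₁ = x₀² + 187y₀² = 1682² + 187·123² = 2829124 + 2829123 = 5658247
y₁ = 2x₀y₀ = 2·1682·123 = 413772

Verify: 5658247² - 187·413772² = 32015759113009 - 32015759113008 = 1 ✓

x = 5658247, y = 413772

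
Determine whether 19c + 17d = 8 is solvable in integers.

Step 1: Compute gcd(19, 17).
gcd(19, 17) = 1

Step 2: Check divisibility.
Does 1 divide 8? 8 = 1 x 8, so yes.

By the theorem on linear Diophantine equations, 19c + 17d = 8 has integer solutions if and only if gcd(19, 17) divides 8. Since 1 | 8, solutions exist.

Yes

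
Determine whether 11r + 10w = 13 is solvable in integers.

Step 1: Compute gcd(11, 10).
gcd(11, 10) = 1

Step 2: Check divisibility.
Does 1 divide 13? 13 = 1 x 13, so yes.

By the theorem on linear Diophantine equations, 11r + 10w = 13 has integer solutions if and only if gcd(11, 10) divides 13. Since 1 | 13, solutions exist.

Yes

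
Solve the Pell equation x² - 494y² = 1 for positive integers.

We seek the smallest positive integers (x, y) with x² - 494y² = 1, i.e., x² = 494y² + 1.
Try successive y values:
y = 1: x² = 494·1² + 1 = 495, not a perfect square
y = 2: x² = 494·2² + 1 = 1977, not a perfect square
y = 3: x² = 494·3² + 1 = 4447, not a perfect square
... continuing the search (or via continued fractions) ...
y = 3286: x² = 494·3286² + 1 = 5334111225, x = 73035 ✓

Verify: 73035² - 494·3286² = 5334111225 - 5334111224 = 1 ✓

x = 73035, y = 3286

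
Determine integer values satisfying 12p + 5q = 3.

Step 1: Check solvability.
gcd(12, 5) = 1
Since 1 divides 3, solutions exist.

Step 2: Apply extended Euclidean algorithm to find gcd.
We find integers such that 12*x0 + 5*y0 = 1

Step 3: Scale the particular solution.
Multiply by 3/1 = 3:
p = -6, q = 15

Step 4: Verify.
12*(-6) + 5*(15) = 3 = 3 ✓

p = -6, q = 15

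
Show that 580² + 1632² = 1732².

Compute a² + b² = 580² + 1632² = 336400 + 2663424 = 2999824
Compute c² = 1732² = 2999824
Since 2999824 = 2999824, confirmed.

Yes, it is a Pythagorean triple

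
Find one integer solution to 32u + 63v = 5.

Step 1: Check solvability.
gcd(32, 63) = 1
Since 1 divides 5, solutions exist.

Step 2: Apply extended Euclidean algorithm to find gcd.
We find integers such that 32*x0 + 63*y0 = 1

Step 3: Scale the particular solution.
Multiply by 5/1 = 5:
u = 10, v = -5

Step 4: Verify.
32*(10) + 63*(-5) = 5 = 5 ✓

u = 10, v = -5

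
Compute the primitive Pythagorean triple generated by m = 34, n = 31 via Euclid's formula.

a = m² - n² = 1156 - 961 = 195
b = 2mn = 2·34·31 = 2108
c = m² + n² = 1156 + 961 = 2117
Verify: 195² + 2108² = 38025 + 4443664 = 4481689 = 2117² ✓

(195, 2108, 2117)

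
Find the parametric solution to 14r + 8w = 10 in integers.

Step 1: Compute gcd(14, 8) = 2.
Since 2 divides 10, solutions exist.

Step 2: Find a particular solution using extended Euclidean algorithm.
We get r₀ = -5, w₀ = 10.
Check: 14*-5 + 8*10 = 10 = 10 ✓

Step 3: Write the general solution.
r = -5 + (8/2)t = -5 + 4t
w = 10 - (14/2)t = 10 - 7t
for any integer t.

r = -5 + 4t, w = 10 - 7t for integer t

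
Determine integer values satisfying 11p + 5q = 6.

Step 1: Check solvability.
gcd(11, 5) = 1
Since 1 divides 6, solutions exist.

Step 2: Apply extended Euclidean algorithm to find gcd.
We find integers such that 11*x0 + 5*y0 = 1

Step 3: Scale the particular solution.
Multiply by 6/1 = 6:
p = 6, q = -12

Step 4: Verify.
11*(6) + 5*(-12) = 6 = 6 ✓

p = 6, q = -12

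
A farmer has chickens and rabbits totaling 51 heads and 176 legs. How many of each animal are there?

Let c = chickens, r = rabbits.
Heads: c + r = 51
Legs: 2c + 4r = 176
From the first equation, c = 51 - r. Substitute:
2(51 - r) + 4r = 176
102 + 2r = 176
r = (176 - 102)/2 = 37
c = 51 - 37 = 14

Chickens: 14, Rabbits: 37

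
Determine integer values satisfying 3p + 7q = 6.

Step 1: Check solvability.
gcd(3, 7) = 1
Since 1 divides 6, solutions exist.

Step 2: Apply extended Euclidean algorithm to find gcd.
We find integers such that 3*x0 + 7*y0 = 1

Step 3: Scale the particular solution.
Multiply by 6/1 = 6:
p = -12, q = 6

Step 4: Verify.
3*(-12) + 7*(6) = 6 = 6 ✓

p = -12, q = 6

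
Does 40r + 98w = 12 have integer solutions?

Step 1: Compute gcd(40, 98).
gcd(40, 98) = 2

Step 2: Check divisibility.
Does 2 divide 12? 12 = 2 x 6, so yes.

By the theorem on linear Diophantine equations, 40r + 98w = 12 has integer solutions if and only if gcd(40, 98) divides 12. Since 2 | 12, solutions exist.

Yes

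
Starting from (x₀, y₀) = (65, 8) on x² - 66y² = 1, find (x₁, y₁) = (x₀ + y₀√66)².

Solutions to x² - Dy² = 1 are generated by powers of (x₀ + y₀√D).
The next solution satisfies x₁ + y₁√66 = (x₀ + y₀√66)², giving:
x₁ = x₀² + 66y₀² = 65² + 66·8² = 4225 + 4224 = 8449
y₁ = 2x₀y₀ = 2·65·8 = 1040

Verify: 8449² - 66·1040² = 71385601 - 71385600 = 1 ✓

x = 8449, y = 1040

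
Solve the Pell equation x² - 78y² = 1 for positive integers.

We seek the smallest positive integers (x, y) with x² - 78y² = 1, i.e., x² = 78y² + 1.
Try successive y values:
y = 1: x² = 78·1² + 1 = 79, not a perfect square
y = 2: x² = 78·2² + 1 = 313, not a perfect square
y = 3: x² = 78·3² + 1 = 703, not a perfect square
... continuing the search (or via continued fractions) ...
y = 6: x² = 78·6² + 1 = 2809, x = 53 ✓

Verify: 53² - 78·6² = 2809 - 2808 = 1 ✓

x = 53, y = 6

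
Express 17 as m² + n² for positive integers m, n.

We need to find integers m, n > 0 such that m² + n² = 17.
Trying m = 1: n² = 17 - 1² = 17 - 1 = 16
n = 4
Check: 1² + 4² = 1 + 16 = 17 ✓

17 = 1² + 4²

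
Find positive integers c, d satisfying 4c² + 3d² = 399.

Try small values of c and check whether (399 - 4c²)/3 is a perfect square.
c = 9: 4·9² = 324, so 3d² = 399 - 324 = 75, giving d² = 25, d = 5.
Check: 4·9² + 3·5² = 324 + 75 = 399 ✓

c = 9, d = 5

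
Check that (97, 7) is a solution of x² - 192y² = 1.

Compute x² = 97² = 9409
Compute 192y² = 192·7² = 192·49 = 9408
x² - 192y² = 9409 - 9408 = 1
Since this equals 1, (97, 7) is a solution.

Yes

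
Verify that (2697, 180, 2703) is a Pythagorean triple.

Compute a² + b² = 2697² + 180² = 7273809 + 32400 = 7306209
Compute c² = 2703² = 7306209
Since 7306209 = 7306209, confirmed.

Yes, it is a Pythagorean triple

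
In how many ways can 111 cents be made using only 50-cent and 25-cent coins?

We need non-negative integers (x, y) with 50x + 25y = 111.
For each x from 0 to 2, check if (111 - 50x) is a non-negative multiple of 25.
Solutions (x, y): none
Count: 0

0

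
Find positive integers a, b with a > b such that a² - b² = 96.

Factor: a² - b² = (a+b)(a-b) = 96.
We need two factors of 96 with the same parity.
Use a+b = 48 and a-b = 2 (product 48·2 = 96).
Adding: 2a = 50, so a = 25.
Subtracting: 2b = 46, so b = 23.
Check: 25² - 23² = 625 - 529 = 96 ✓

a = 25, b = 23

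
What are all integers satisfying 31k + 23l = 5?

Step 1: Compute gcd(31, 23) = 1.
Since 1 divides 5, solutions exist.

Step 2: Find a particular solution using extended Euclidean algorithm.
We get k₀ = 15, l₀ = -20.
Check: 31*15 + 23*-20 = 5 = 5 ✓

Step 3: Write the general solution.
k = 15 + (23/1)t = 15 + 23t
l = -20 - (31/1)t = -20 - 31t
for any integer t.

k = 15 + 23t, l = -20 - 31t for integer t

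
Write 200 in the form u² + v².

We need to find integers u, v > 0 such that u² + v² = 200.
Trying u = 2: v² = 200 - 2² = 200 - 4 = 196
v = 14
Check: 2² + 14² = 4 + 196 = 200 ✓

200 = 2² + 14²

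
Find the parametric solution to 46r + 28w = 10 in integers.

Step 1: Compute gcd(46, 28) = 2.
Since 2 divides 10, solutions exist.

Step 2: Find a particular solution using extended Euclidean algorithm.
We get r₀ = -15, w₀ = 25.
Check: 46*-15 + 28*25 = 10 = 10 ✓

Step 3: Write the general solution.
r = -15 + (28/2)t = -15 + 14t
w = 25 - (46/2)t = 25 - 23t
for any integer t.

r = -15 + 14t, w = 25 - 23t for integer t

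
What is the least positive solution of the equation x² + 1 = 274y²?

We need x² = 274y² - 1. Try successive y:
y = 1: x² = 274·1² - 1 = 273, not a perfect square
y = 2: x² = 274·2² - 1 = 1095, not a perfect square
y = 3: x² = 274·3² - 1 = 2465, not a perfect square
...
y = 85: x² = 274·85² - 1 = 1979649 = 1407² ✓
Check: 1407² - 274·85² = 1979649 - 1979650 = -1 ✓

x = 1407, y = 85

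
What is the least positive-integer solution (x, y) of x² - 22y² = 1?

We seek the smallest positive integers (x, y) with x² - 22y² = 1, i.e., x² = 22y² + 1.
Try successive y values:
y = 1: x² = 22·1² + 1 = 23, not a perfect square
y = 2: x² = 22·2² + 1 = 89, not a perfect square
y = 3: x² = 22·3² + 1 = 199, not a perfect square
... continuing the search (or via continued fractions) ...
y = 42: x² = 22·42² + 1 = 38809, x = 197 ✓

Verify: 197² - 22·42² = 38809 - 38808 = 1 ✓

x = 197, y = 42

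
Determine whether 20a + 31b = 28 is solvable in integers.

Step 1: Compute gcd(20, 31).
gcd(20, 31) = 1

Step 2: Check divisibility.
Does 1 divide 28? 28 = 1 x 28, so yes.

By the theorem on linear Diophantine equations, 20a + 31b = 28 has integer solutions if and only if gcd(20, 31) divides 28. Since 1 | 28, solutions exist.

Yes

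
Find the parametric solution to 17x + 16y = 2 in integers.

Step 1: Compute gcd(17, 16) = 1.
Since 1 divides 2, solutions exist.

Step 2: Find a particular solution using extended Euclidean algorithm.
We get x₀ = 2, y₀ = -2.
Check: 17*2 + 16*-2 = 2 = 2 ✓

Step 3: Write the general solution.
x = 2 + (16/1)t = 2 + 16t
y = -2 - (17/1)t = -2 - 17t
for any integer t.

x = 2 + 16t, y = -2 - 17t for integer t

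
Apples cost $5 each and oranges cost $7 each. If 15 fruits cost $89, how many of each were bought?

Let a = apples, o = oranges.
a + o = 15
5a + 7o = 89
Substitute o = 15 - a:
5a + 7(15 - a) = 89
(5 - 7)a = 89 - 105
-2a = -16
a = 8, o = 15 - 8 = 7

Apples: 8, Oranges: 7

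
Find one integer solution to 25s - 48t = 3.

Step 1: Check solvability.
gcd(25, 48) = 1
Since 1 divides 3, solutions exist.

Step 2: Apply extended Euclidean algorithm to find gcd.
We find integers such that 25*x0 + 48*y0 = 1

Step 3: Scale the particular solution.
Multiply by 3/1 = 3:
s = -69, t = -36

Step 4: Verify.
25*(-69) - 48*(-36) = 3 = 3 ✓

s = -69, t = -36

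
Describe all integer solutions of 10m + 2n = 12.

Step 1: Compute gcd(10, 2) = 2.
Since 2 divides 12, solutions exist.

Step 2: Find a particular solution using extended Euclidean algorithm.
We get m₀ = 0, n₀ = 6.
Check: 10*0 + 2*6 = 12 = 12 ✓

Step 3: Write the general solution.
m = 0 + (2/2)t = 0 + 1t
n = 6 - (10/2)t = 6 - 5t
for any integer t.

m = 0 + 1t, n = 6 - 5t for integer t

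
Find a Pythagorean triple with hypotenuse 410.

We need a² + b² = 410² = 168100.
Trying: 374² + 168² = 139876 + 28224 = 168100 ✓

(374, 168, 410)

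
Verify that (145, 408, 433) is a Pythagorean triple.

Compute a² + b² = 145² + 408² = 21025 + 166464 = 187489
Compute c² = 433² = 187489
Since 187489 = 187489, confirmed.

Yes, it is a Pythagorean triple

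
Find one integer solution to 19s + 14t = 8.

Step 1: Check solvability.
gcd(19, 14) = 1
Since 1 divides 8, solutions exist.

Step 2: Apply extended Euclidean algorithm to find gcd.
We find integers such that 19*x0 + 14*y0 = 1

Step 3: Scale the particular solution.
Multiply by 8/1 = 8:
s = 24, t = -32

Step 4: Verify.
19*(24) + 14*(-32) = 8 = 8 ✓

s = 24, t = -32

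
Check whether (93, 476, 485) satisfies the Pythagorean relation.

Compute a² + b²:
93² + 476² = 8649 + 226576 = 235225
Compute c²:
485² = 235225
Since 235225 = 235225, it is a Pythagorean triple.

Yes, it is a Pythagorean triple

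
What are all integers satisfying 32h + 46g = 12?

Step 1: Compute gcd(32, 46) = 2.
Since 2 divides 12, solutions exist.

Step 2: Find a particular solution using extended Euclidean algorithm.
We get h₀ = -60, g₀ = 42.
Check: 32*-60 + 46*42 = 12 = 12 ✓

Step 3: Write the general solution.
h = -60 + (46/2)t = -60 + 23t
g = 42 - (32/2)t = 42 - 16t
for any integer t.

h = -60 + 23t, g = 42 - 16t for integer t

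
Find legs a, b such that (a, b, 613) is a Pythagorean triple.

We need a² + b² = 613² = 375769.
Trying: 35² + 612² = 1225 + 374544 = 375769 ✓

(35, 612, 613)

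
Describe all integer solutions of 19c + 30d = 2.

Step 1: Compute gcd(19, 30) = 1.
Since 1 divides 2, solutions exist.

Step 2: Find a particular solution using extended Euclidean algorithm.
We get c₀ = -22, d₀ = 14.
Check: 19*-22 + 30*14 = 2 = 2 ✓

Step 3: Write the general solution.
c = -22 + (30/1)t = -22 + 30t
d = 14 - (19/1)t = 14 - 19t
for any integer t.

c = -22 + 30t, d = 14 - 19t for integer t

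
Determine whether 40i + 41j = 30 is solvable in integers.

Step 1: Compute gcd(40, 41).
gcd(40, 41) = 1

Step 2: Check divisibility.
Does 1 divide 30? 30 = 1 x 30, so yes.

By the theorem on linear Diophantine equations, 40i + 41j = 30 has integer solutions if and only if gcd(40, 41) divides 30. Since 1 | 30, solutions exist.

Yes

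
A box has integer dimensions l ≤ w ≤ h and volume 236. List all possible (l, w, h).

Iterate l from 1 to ⌊236^(1/3)⌋. For each l dividing 236, iterate w ≥ l with w dividing 236/l, and set h = 236/(l·w).
Triples found (4): (1×1×236), (1×2×118), (1×4×59), (2×2×59)

(1×1×236), (1×2×118), (1×4×59), (2×2×59)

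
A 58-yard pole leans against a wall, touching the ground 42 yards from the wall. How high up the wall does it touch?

The ladder, wall, and ground form a right triangle with hypotenuse 58 and one leg 42.
By the Pythagorean theorem: h² = 58² - 42² = 3364 - 1764 = 1600
h = √1600 = 40 yards

40 yards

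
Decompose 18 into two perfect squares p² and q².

We need to find integers p, q > 0 such that p² + q² = 18.
Trying p = 3: q² = 18 - 3² = 18 - 9 = 9
q = 3
Check: 3² + 3² = 9 + 9 = 18 ✓

18 = 3² + 3²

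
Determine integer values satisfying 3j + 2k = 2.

Step 1: Check solvability.
gcd(3, 2) = 1
Since 1 divides 2, solutions exist.

Step 2: Apply extended Euclidean algorithm to find gcd.
We find integers such that 3*x0 + 2*y0 = 1

Step 3: Scale the particular solution.
Multiply by 2/1 = 2:
j = 2, k = -2

Step 4: Verify.
3*(2) + 2*(-2) = 2 = 2 ✓

j = 2, k = -2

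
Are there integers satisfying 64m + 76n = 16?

Step 1: Compute gcd(64, 76).
gcd(64, 76) = 4

Step 2: Check divisibility.
Does 4 divide 16? 16 = 4 x 4, so yes.

By the theorem on linear Diophantine equations, 64m + 76n = 16 has integer solutions if and only if gcd(64, 76) divides 16. Since 4 | 16, solutions exist.

Yes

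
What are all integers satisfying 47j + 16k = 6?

Step 1: Compute gcd(47, 16) = 1.
Since 1 divides 6, solutions exist.

Step 2: Find a particular solution using extended Euclidean algorithm.
We get j₀ = -6, k₀ = 18.
Check: 47*-6 + 16*18 = 6 = 6 ✓

Step 3: Write the general solution.
j = -6 + (16/1)t = -6 + 16t
k = 18 - (47/1)t = 18 - 47t
for any integer t.

j = -6 + 16t, k = 18 - 47t for integer t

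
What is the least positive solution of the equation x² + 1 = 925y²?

We need x² = 925y² - 1. Try successive y:
y = 1: x² = 925·1² - 1 = 924, not a perfect square
y = 2: x² = 925·2² - 1 = 3699, not a perfect square
y = 3: x² = 925·3² - 1 = 8324, not a perfect square
...
y = 29: x² = 925·29² - 1 = 777924 = 882² ✓
Check: 882² - 925·29² = 777924 - 777925 = -1 ✓

x = 882, y = 29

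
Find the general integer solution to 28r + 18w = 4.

Step 1: Compute gcd(28, 18) = 2.
Since 2 divides 4, solutions exist.

Step 2: Find a particular solution using extended Euclidean algorithm.
We get r₀ = 4, w₀ = -6.
Check: 28*4 + 18*-6 = 4 = 4 ✓

Step 3: Write the general solution.
r = 4 + (18/2)t = 4 + 9t
w = -6 - (28/2)t = -6 - 14t
for any integer t.

r = 4 + 9t, w = -6 - 14t for integer t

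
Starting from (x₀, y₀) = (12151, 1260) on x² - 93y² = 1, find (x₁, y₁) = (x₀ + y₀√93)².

Solutions to x² - Dy² = 1 are generated by powers of (x₀ + y₀√D).
The next solution satisfies x₁ + y₁√93 = (x₀ + y₀√93)², giving:
x₁ = x₀² + 93y₀² = 12151² + 93·1260² = 147646801 + 147646800 = 295293601
y₁ = 2x₀y₀ = 2·12151·1260 = 30620520

Verify: 295293601² - 93·30620520² = 87198310791547201 - 87198310791547200 = 1 ✓

x = 295293601, y = 30620520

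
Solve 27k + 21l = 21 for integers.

Step 1: Check solvability.
gcd(27, 21) = 3
Since 3 divides 21, solutions exist.

Step 2: Apply extended Euclidean algorithm to find gcd.
We find integers such that 27*x0 + 21*y0 = 3

Step 3: Scale the particular solution.
Multiply by 21/3 = 7:
k = -21, l = 28

Step 4: Verify.
27*(-21) + 21*(28) = 21 = 21 ✓

k = -21, l = 28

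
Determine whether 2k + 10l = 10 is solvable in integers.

Step 1: Compute gcd(2, 10).
gcd(2, 10) = 2

Step 2: Check divisibility.
Does 2 divide 10? 10 = 2 x 5, so yes.

By the theorem on linear Diophantine equations, 2k + 10l = 10 has integer solutions if and only if gcd(2, 10) divides 10. Since 2 | 10, solutions exist.

Yes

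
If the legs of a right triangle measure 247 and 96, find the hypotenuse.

c² = a² + b² = 247² + 96² = 61009 + 9216 = 70225
c = 265

265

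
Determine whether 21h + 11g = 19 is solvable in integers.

Step 1: Compute gcd(21, 11).
gcd(21, 11) = 1

Step 2: Check divisibility.
Does 1 divide 19? 19 = 1 x 19, so yes.

By the theorem on linear Diophantine equations, 21h + 11g = 19 has integer solutions if and only if gcd(21, 11) divides 19. Since 1 | 19, solutions exist.

Yes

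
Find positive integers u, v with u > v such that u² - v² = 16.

Factor: u² - v² = (u+v)(u-v) = 16.
We need two factors of 16 with the same parity.
Use u+v = 8 and u-v = 2 (product 8·2 = 16).
Adding: 2u = 10, so u = 5.
Subtracting: 2v = 6, so v = 3.
Check: 5² - 3² = 25 - 9 = 16 ✓

u = 5, v = 3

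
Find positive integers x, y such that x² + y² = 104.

Search for x with 104 - x² a perfect square.
x = 2: 104 - 2² = 104 - 4 = 100 = 10² ✓
So x = 2, y = 10.

x = 2, y = 10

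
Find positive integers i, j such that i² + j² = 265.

Search for i with 265 - i² a perfect square.
i = 3: 265 - 3² = 265 - 9 = 256 = 16² ✓
So i = 3, j = 16.

i = 3, j = 16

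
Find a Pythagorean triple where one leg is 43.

We need the other leg and hypotenuse such that 43² + x² = c².
Take x = 924, c = 925: 43² + 924² = 1849 + 853776 = 855625 = 925² ✓
Triple: (43, 924, 925)

(43, 924, 925)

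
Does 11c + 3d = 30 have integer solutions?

Step 1: Compute gcd(11, 3).
gcd(11, 3) = 1

Step 2: Check divisibility.
Does 1 divide 30? 30 = 1 x 30, so yes.

By the theorem on linear Diophantine equations, 11c + 3d = 30 has integer solutions if and only if gcd(11, 3) divides 30. Since 1 | 30, solutions exist.

Yes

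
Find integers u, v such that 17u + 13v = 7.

Step 1: Check solvability.
gcd(17, 13) = 1
Since 1 divides 7, solutions exist.

Step 2: Apply extended Euclidean algorithm to find gcd.
We find integers such that 17*x0 + 13*y0 = 1

Step 3: Scale the particular solution.
Multiply by 7/1 = 7:
u = -21, v = 28

Step 4: Verify.
17*(-21) + 13*(28) = 7 = 7 ✓

u = -21, v = 28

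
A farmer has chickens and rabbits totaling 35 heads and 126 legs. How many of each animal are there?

Let c = chickens, r = rabbits.
Heads: c + r = 35
Legs: 2c + 4r = 126
From the first equation, c = 35 - r. Substitute:
2(35 - r) + 4r = 126
70 + 2r = 126
r = (126 - 70)/2 = 28
c = 35 - 28 = 7

Chickens: 7, Rabbits: 28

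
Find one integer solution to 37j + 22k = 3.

Step 1: Check solvability.
gcd(37, 22) = 1
Since 1 divides 3, solutions exist.

Step 2: Apply extended Euclidean algorithm to find gcd.
We find integers such that 37*x0 + 22*y0 = 1

Step 3: Scale the particular solution.
Multiply by 3/1 = 3:
j = 9, k = -15

Step 4: Verify.
37*(9) + 22*(-15) = 3 = 3 ✓

j = 9, k = -15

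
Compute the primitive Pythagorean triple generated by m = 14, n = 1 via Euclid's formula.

a = m² - n² = 14² - 1² = 196 - 1 = 195
b = 2mn = 2·14·1 = 28
c = m² + n² = 196 + 1 = 197
Verify: 195² + 28² = 38025 + 784 = 38809 = 197² ✓

(195, 28, 197)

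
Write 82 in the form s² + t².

We need to find integers s, t > 0 such that s² + t² = 82.
Trying s = 1: t² = 82 - 1² = 82 - 1 = 81
t = 9
Check: 1² + 9² = 1 + 81 = 82 ✓

82 = 1² + 9²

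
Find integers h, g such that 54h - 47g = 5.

Step 1: Check solvability.
gcd(54, 47) = 1
Since 1 divides 5, solutions exist.

Step 2: Apply extended Euclidean algorithm to find gcd.
We find integers such that 54*x0 + 47*y0 = 1

Step 3: Scale the particular solution.
Multiply by 5/1 = 5:
h = -100, g = -115

Step 4: Verify.
54*(-100) - 47*(-115) = 5 = 5 ✓

h = -100, g = -115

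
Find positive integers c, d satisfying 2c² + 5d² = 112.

Try small values of c and check whether (112 - 2c²)/5 is a perfect square.
c = 4: 2·4² = 32, so 5d² = 112 - 32 = 80, giving d² = 16, d = 4.
Check: 2·4² + 5·4² = 32 + 80 = 112 ✓

c = 4, d = 4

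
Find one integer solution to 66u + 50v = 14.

Step 1: Check solvability.
gcd(66, 50) = 2
Since 2 divides 14, solutions exist.

Step 2: Apply extended Euclidean algorithm to find gcd.
We find integers such that 66*x0 + 50*y0 = 2

Step 3: Scale the particular solution.
Multiply by 14/2 = 7:
u = -21, v = 28

Step 4: Verify.
66*(-21) + 50*(28) = 14 = 14 ✓

u = -21, v = 28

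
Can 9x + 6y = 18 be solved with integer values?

Step 1: Compute gcd(9, 6).
gcd(9, 6) = 3

Step 2: Check divisibility.
Does 3 divide 18? 18 = 3 x 6, so yes.

By the theorem on linear Diophantine equations, 9x + 6y = 18 has integer solutions if and only if gcd(9, 6) divides 18. Since 3 | 18, solutions exist.

Yes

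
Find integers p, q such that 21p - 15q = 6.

Step 1: Check solvability.
gcd(21, 15) = 3
Since 3 divides 6, solutions exist.

Step 2: Apply extended Euclidean algorithm to find gcd.
We find integers such that 21*x0 + 15*y0 = 3

Step 3: Scale the particular solution.
Multiply by 6/3 = 2:
p = -4, q = -6

Step 4: Verify.
21*(-4) - 15*(-6) = 6 = 6 ✓

p = -4, q = -6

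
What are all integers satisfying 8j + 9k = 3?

Step 1: Compute gcd(8, 9) = 1.
Since 1 divides 3, solutions exist.

Step 2: Find a particular solution using extended Euclidean algorithm.
We get j₀ = -3, k₀ = 3.
Check: 8*-3 + 9*3 = 3 = 3 ✓

Step 3: Write the general solution.
j = -3 + (9/1)t = -3 + 9t
k = 3 - (8/1)t = 3 - 8t
for any integer t.

j = -3 + 9t, k = 3 - 8t for integer t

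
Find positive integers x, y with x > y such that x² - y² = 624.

Factor: x² - y² = (x+y)(x-y) = 624.
We need two factors of 624 with the same parity.
Use x+y = 312 and x-y = 2 (product 312·2 = 624).
Adding: 2x = 314, so x = 157.
Subtracting: 2y = 310, so y = 155.
Check: 157² - 155² = 24649 - 24025 = 624 ✓

x = 157, y = 155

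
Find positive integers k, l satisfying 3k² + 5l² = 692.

Try small values of k and check whether (692 - 3k²)/5 is a perfect square.
k = 8: 3·8² = 192, so 5l² = 692 - 192 = 500, giving l² = 100, l = 10.
Check: 3·8² + 5·10² = 192 + 500 = 692 ✓

k = 8, l = 10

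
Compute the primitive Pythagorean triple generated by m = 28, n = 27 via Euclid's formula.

a = m² - n² = 28² - 27² = 784 - 729 = 55
b = 2mn = 2·28·27 = 1512
c = m² + n² = 784 + 729 = 1513
Verify: 55² + 1512² = 3025 + 2286144 = 2289169 = 1513² ✓

(55, 1512, 1513)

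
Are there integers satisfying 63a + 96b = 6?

Step 1: Compute gcd(63, 96).
gcd(63, 96) = 3

Step 2: Check divisibility.
Does 3 divide 6? 6 = 3 x 2, so yes.

By the theorem on linear Diophantine equations, 63a + 96b = 6 has integer solutions if and only if gcd(63, 96) divides 6. Since 3 | 6, solutions exist.

Yes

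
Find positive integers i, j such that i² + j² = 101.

Search for i with 101 - i² a perfect square.
i = 1: 101 - 1² = 101 - 1 = 100 = 10² ✓
So i = 1, j = 10.

i = 1, j = 10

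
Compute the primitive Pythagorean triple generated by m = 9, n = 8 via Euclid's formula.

a = m² - n² = 81 - 64 = 17
b = 2mn = 2·9·8 = 144
c = m² + n² = 81 + 64 = 145
Verify: 17² + 144² = 289 + 20736 = 21025 = 145² ✓

(17, 144, 145)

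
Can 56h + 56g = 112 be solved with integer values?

Step 1: Compute gcd(56, 56).
gcd(56, 56) = 56

Step 2: Check divisibility.
Does 56 divide 112? 112 = 56 x 2, so yes.

By the theorem on linear Diophantine equations, 56h + 56g = 112 has integer solutions if and only if gcd(56, 56) divides 112. Since 56 | 112, solutions exist.

Yes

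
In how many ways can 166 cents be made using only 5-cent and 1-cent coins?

We need non-negative integers (x, y) with 5x + 1y = 166.
For each x from 0 to 33, check if (166 - 5x) is a non-negative multiple of 1.
Solutions (x, y): (0,166), (1,161), (2,156), (3,151), ...
Count: 34

34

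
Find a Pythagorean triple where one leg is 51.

We need the other leg and hypotenuse such that 51² + x² = c².
Take x = 140, c = 149: 51² + 140² = 2601 + 19600 = 22201 = 149² ✓
Triple: (51, 140, 149)

(51, 140, 149)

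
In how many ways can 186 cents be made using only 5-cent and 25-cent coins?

We need non-negative integers (x, y) with 5x + 25y = 186.
For each x from 0 to 37, check if (186 - 5x) is a non-negative multiple of 25.
Solutions (x, y): none
Count: 0

0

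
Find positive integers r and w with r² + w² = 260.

We need to find integers r, w > 0 such that r² + w² = 260.
Trying r = 2: w² = 260 - 2² = 260 - 4 = 256
w = 16
Check: 2² + 16² = 4 + 256 = 260 ✓

260 = 2² + 16²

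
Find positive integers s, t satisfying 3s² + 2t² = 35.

Try small values of s and check whether (35 - 3s²)/2 is a perfect square.
s = 1: 3·1² = 3, so 2t² = 35 - 3 = 32, giving t² = 16, t = 4.
Check: 3·1² + 2·4² = 3 + 32 = 35 ✓

s = 1, t = 4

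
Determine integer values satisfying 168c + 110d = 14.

Step 1: Check solvability.
gcd(168, 110) = 2
Since 2 divides 14, solutions exist.

Step 2: Apply extended Euclidean algorithm to find gcd.
We find integers such that 168*x0 + 110*y0 = 2

Step 3: Scale the particular solution.
Multiply by 14/2 = 7:
c = 133, d = -203

Step 4: Verify.
168*(133) + 110*(-203) = 14 = 14 ✓

c = 133, d = -203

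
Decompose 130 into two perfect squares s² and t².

We need to find integers s, t > 0 such that s² + t² = 130.
Trying s = 3: t² = 130 - 3² = 130 - 9 = 121
t = 11
Check: 3² + 11² = 9 + 121 = 130 ✓

130 = 3² + 11²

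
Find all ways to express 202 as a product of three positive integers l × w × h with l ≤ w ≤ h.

Iterate l from 1 to ⌊202^(1/3)⌋. For each l dividing 202, iterate w ≥ l with w dividing 202/l, and set h = 202/(l·w).
Triples found (2): (1×1×202), (1×2×101)

(1×1×202), (1×2×101)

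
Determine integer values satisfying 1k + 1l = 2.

Step 1: Check solvability.
gcd(1, 1) = 1
Since 1 divides 2, solutions exist.

Step 2: Apply extended Euclidean algorithm to find gcd.
We find integers such that 1*x0 + 1*y0 = 1

Step 3: Scale the particular solution.
Multiply by 2/1 = 2:
k = 0, l = 2

Step 4: Verify.
1*(0) + 1*(2) = 2 = 2 ✓

k = 0, l = 2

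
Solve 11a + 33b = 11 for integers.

Step 1: Check solvability.
gcd(11, 33) = 11
Since 11 divides 11, solutions exist.

Step 2: Apply extended Euclidean algorithm to find gcd.
We find integers such that 11*x0 + 33*y0 = 11

Step 3: Scale the particular solution.
Multiply by 11/11 = 1:
a = 1, b = 0

Step 4: Verify.
11*(1) + 33*(0) = 11 = 11 ✓

a = 1, b = 0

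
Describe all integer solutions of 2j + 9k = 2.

Step 1: Compute gcd(2, 9) = 1.
Since 1 divides 2, solutions exist.

Step 2: Find a particular solution using extended Euclidean algorithm.
We get j₀ = -8, k₀ = 2.
Check: 2*-8 + 9*2 = 2 = 2 ✓

Step 3: Write the general solution.
j = -8 + (9/1)t = -8 + 9t
k = 2 - (2/1)t = 2 - 2t
for any integer t.

j = -8 + 9t, k = 2 - 2t for integer t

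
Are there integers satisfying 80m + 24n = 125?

Step 1: Compute gcd(80, 24).
gcd(80, 24) = 8

Step 2: Check divisibility.
Does 8 divide 125? 125 = 8 x 15 + 5, so no.

By the theorem on linear Diophantine equations, 80m + 24n = 125 has integer solutions if and only if gcd(80, 24) divides 125. Since 8 does not divide 125, no solutions exist.

No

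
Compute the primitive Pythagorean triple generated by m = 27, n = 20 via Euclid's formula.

a = m² - n² = 27² - 20² = 729 - 400 = 329
b = 2mn = 2·27·20 = 1080
c = m² + n² = 729 + 400 = 1129
Verify: 329² + 1080² = 108241 + 1166400 = 1274641 = 1129² ✓

(329, 1080, 1129)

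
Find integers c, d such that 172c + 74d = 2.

Step 1: Check solvability.
gcd(172, 74) = 2
Since 2 divides 2, solutions exist.

Step 2: Apply extended Euclidean algorithm to find gcd.
We find integers such that 172*x0 + 74*y0 = 2

Step 3: Scale the particular solution.
Multiply by 2/2 = 1:
c = -3, d = 7

Step 4: Verify.
172*(-3) + 74*(7) = 2 = 2 ✓

c = -3, d = 7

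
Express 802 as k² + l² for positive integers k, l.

We need to find integers k, l > 0 such that k² + l² = 802.
Trying k = 19: l² = 802 - 19² = 802 - 361 = 441
l = 21
Check: 19² + 21² = 361 + 441 = 802 ✓

802 = 19² + 21²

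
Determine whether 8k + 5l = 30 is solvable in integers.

Step 1: Compute gcd(8, 5).
gcd(8, 5) = 1

Step 2: Check divisibility.
Does 1 divide 30? 30 = 1 x 30, so yes.

By the theorem on linear Diophantine equations, 8k + 5l = 30 has integer solutions if and only if gcd(8, 5) divides 30. Since 1 | 30, solutions exist.

Yes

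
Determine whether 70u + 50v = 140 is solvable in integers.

Step 1: Compute gcd(70, 50).
gcd(70, 50) = 10

Step 2: Check divisibility.
Does 10 divide 140? 140 = 10 x 14, so yes.

By the theorem on linear Diophantine equations, 70u + 50v = 140 has integer solutions if and only if gcd(70, 50) divides 140. Since 10 | 140, solutions exist.

Yes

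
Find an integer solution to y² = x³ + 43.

Try small integer x values and check whether x³ + 43 is a perfect square.
x = -3: x³ + 43 = -3³ + 43 = -27 + 43 = 16
Is 16 a perfect square? 4² = 16 ✓
So (x, y) = (-3, -4) is a solution.

x = -3, y = -4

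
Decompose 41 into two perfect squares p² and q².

We need to find integers p, q > 0 such that p² + q² = 41.
Trying p = 4: q² = 41 - 4² = 41 - 16 = 25
q = 5
Check: 4² + 5² = 16 + 25 = 41 ✓

41 = 4² + 5²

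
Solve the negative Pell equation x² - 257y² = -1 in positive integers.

We need x² = 257y² - 1. Try successive y:
y = 1: x² = 257·1² - 1 = 256 = 16² ✓
Check: 16² - 257·1² = 256 - 257 = -1 ✓

x = 16, y = 1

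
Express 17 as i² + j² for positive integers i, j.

We need to find integers i, j > 0 such that i² + j² = 17.
Trying i = 1: j² = 17 - 1² = 17 - 1 = 16
j = 4
Check: 1² + 4² = 1 + 16 = 17 ✓

17 = 1² + 4²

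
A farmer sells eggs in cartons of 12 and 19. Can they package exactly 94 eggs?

We need non-negative a, b with 12a + 19b = 94.
gcd(12, 19) = 1 divides 94, but no a in [0, 7] gives non-negative b.

No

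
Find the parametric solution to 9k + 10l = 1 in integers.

Step 1: Compute gcd(9, 10) = 1.
Since 1 divides 1, solutions exist.

Step 2: Find a particular solution using extended Euclidean algorithm.
We get k₀ = -1, l₀ = 1.
Check: 9*-1 + 10*1 = 1 = 1 ✓

Step 3: Write the general solution.
k = -1 + (10/1)t = -1 + 10t
l = 1 - (9/1)t = 1 - 9t
for any integer t.

k = -1 + 10t, l = 1 - 9t for integer t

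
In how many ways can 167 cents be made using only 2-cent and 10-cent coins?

We need non-negative integers (x, y) with 2x + 10y = 167.
For each x from 0 to 83, check if (167 - 2x) is a non-negative multiple of 10.
Solutions (x, y): none
Count: 0

0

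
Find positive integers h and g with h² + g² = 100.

We need to find integers h, g > 0 such that h² + g² = 100.
Trying h = 6: g² = 100 - 6² = 100 - 36 = 64
g = 8
Check: 6² + 8² = 36 + 64 = 100 ✓

100 = 6² + 8²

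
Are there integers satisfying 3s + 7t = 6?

Step 1: Compute gcd(3, 7).
gcd(3, 7) = 1

Step 2: Check divisibility.
Does 1 divide 6? 6 = 1 x 6, so yes.

By the theorem on linear Diophantine equations, 3s + 7t = 6 has integer solutions if and only if gcd(3, 7) divides 6. Since 1 | 6, solutions exist.

Yes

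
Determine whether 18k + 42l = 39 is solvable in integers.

Step 1: Compute gcd(18, 42).
gcd(18, 42) = 6

Step 2: Check divisibility.
Does 6 divide 39? 39 = 6 x 6 + 3, so no.

By the theorem on linear Diophantine equations, 18k + 42l = 39 has integer solutions if and only if gcd(18, 42) divides 39. Since 6 does not divide 39, no solutions exist.

No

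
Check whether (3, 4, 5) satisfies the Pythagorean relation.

Compute a² + b²:
3² + 4² = 9 + 16 = 25
Compute c²:
5² = 25
Since 25 = 25, it is a Pythagorean triple.

Yes, it is a Pythagorean triple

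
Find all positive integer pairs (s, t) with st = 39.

The positive divisors of 39 are: 1, 3, 13, 39.
Each divisor d gives the pair (d, 39/d):
(1, 39), (3, 13), (13, 3), (39, 1)

(1, 39), (3, 13), (13, 3), (39, 1)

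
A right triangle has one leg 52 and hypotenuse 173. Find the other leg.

a² = c² - b² = 29929 - 2704 = 27225
a = 165

165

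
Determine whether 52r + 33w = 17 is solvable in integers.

Step 1: Compute gcd(52, 33).
gcd(52, 33) = 1

Step 2: Check divisibility.
Does 1 divide 17? 17 = 1 x 17, so yes.

By the theorem on linear Diophantine equations, 52r + 33w = 17 has integer solutions if and only if gcd(52, 33) divides 17. Since 1 | 17, solutions exist.

Yes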